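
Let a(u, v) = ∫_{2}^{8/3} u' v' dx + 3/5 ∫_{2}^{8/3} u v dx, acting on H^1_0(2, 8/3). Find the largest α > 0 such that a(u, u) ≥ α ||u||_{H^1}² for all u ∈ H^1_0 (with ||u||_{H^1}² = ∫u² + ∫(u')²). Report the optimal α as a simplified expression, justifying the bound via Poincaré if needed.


α = 3*(4 + 15*π^2)/(5*(4 + 9*π^2))

Coercivity of a(·,·) on H^1_0(2, 8/3) means a(u, u) ≥ α ||u||_{H^1}² for every u ∈ H^1_0.
The interval has length L = 2/3, and Poincaré/coercivity depend only on L. Here a(u, u) = ∫(u')² + (3/5)·∫u².
Here 0 < c = 3/5 < 1. The condition a(u,u) ≥ α||u||_{H^1}² reads (1−α)∫(u')² ≥ (α−c)∫u². Any admissible α is ≤ 1 (rapidly oscillating u have ∫u²/∫(u')² → 0), and α = 1 would force 0 ≥ (1−c)∫u², impossible since c < 1; so 1−α > 0. By the sharp Poincaré inequality on H^1_0 of an interval of length L, ∫(u')² ≥ (π/L)²∫u² with equality for the first sine mode sin(π(x−x₀)/L) (x₀ the left endpoint), so the inequality holds for all u iff (1−α)(π/L)² ≥ α − c, i.e. α ≤ ((π/L)² + c)/((π/L)² + 1) = (1 + c(L/π)²)/(1 + (L/π)²). With (π/L)² = 9*π^2/4 and c = 3/5, the largest admissible constant is α = ((π/L)² + c)/((π/L)² + 1).
Simplifying, α = 3*(4 + 15*π^2)/(5*(4 + 9*π^2)).


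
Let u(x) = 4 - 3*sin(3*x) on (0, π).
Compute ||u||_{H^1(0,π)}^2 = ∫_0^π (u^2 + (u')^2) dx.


||u||_{H^1(0,π)}^2 = -16 + 61*π

u'(x) = -9*cos(3*x).
Expand u² and (u')² and integrate term by term on (0, π), using: for integers n ≥ 1, ∫_0^π sin²(nx) dx = ∫_0^π cos²(nx) dx = π/2; for n ≠ n', ∫_0^π sin(nx)sin(n'x) dx = ∫_0^π cos(nx)cos(n'x) dx = 0; and by product-to-sum, ∫_0^π sin(nx)cos(n'x) dx = ½∫_0^π [sin((n+n')x) + sin((n−n')x)] dx, which is 0 when n+n' is even and 2n/(n²−n'²) when n+n' is odd (it need not vanish on (0, π)). For the constant mode: ∫_0^π 1 dx = π, ∫_0^π cos(nx) dx = 0, ∫_0^π sin(nx) dx = (1−(−1)^n)/n.
  u² squared terms: (4)²·∫1 dx = 16·π = 16*π;  (-3)²·∫sin(3x)² dx = 9·π/2 = 9*π/2.
  u² cross terms: 2·(4)·(-3)·∫1·sin(3x) dx = -24·(2/3) = -16.
  So ∫_0^π u² dx = 16*π + 9*π/2 − 16 = -16 + 41*π/2.
  (u')² squared terms: (-9)²·∫cos(3x)² dx = 81·π/2 = 81*π/2.
  So ∫_0^π (u')² dx = 81*π/2.
||u||_{H^1}^2 = (-16 + 41*π/2) + (81*π/2) = -16 + 61*π.


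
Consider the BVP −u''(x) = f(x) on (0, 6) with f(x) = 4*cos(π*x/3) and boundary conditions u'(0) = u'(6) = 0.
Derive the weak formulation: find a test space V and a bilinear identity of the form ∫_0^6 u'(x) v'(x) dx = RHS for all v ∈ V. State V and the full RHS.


V = H^1(0, 6) (no boundary constraint on v; u is determined up to an additive constant); weak form: ∫_0^6 u'v' dx = ∫_0^6 (4*cos(π*x/3)) v dx for all v ∈ V.

Multiply both sides by a test function v and integrate from 0 to 6:
  ∫_0^6 −u''(x) v(x) dx = ∫_0^6 f(x) v(x) dx.
Integrate the LHS by parts once:
  ∫_0^6 −u'' v dx = −[u'(x) v(x)]_0^6 + ∫_0^6 u'(x) v'(x) dx.
Thus ∫_0^6 u'(x) v'(x) dx = ∫_0^6 f(x) v(x) dx + [u'(x) v(x)]_0^6.
Choose V so that boundary terms are either known or forced to vanish.
u has homogeneous Neumann: u'(0) = u'(6) = 0. So [u' v]_0^6 = 0·v(6) − 0·v(0) = 0 for any v; take V = H^1(0, 6).
Weak formulation: find u (satisfying any essential BC) such that ∫_0^6 u'(x) v'(x) dx = ∫_0^6 f v dx for all v ∈ V (homogeneous Neumann, so boundary terms vanish).
Substituting f(x) = 4*cos(π*x/3), the right-hand side is ∫_0^6 (4*cos(π*x/3)) v dx.
Compatibility check (pure Neumann): taking v ≡ 1 ∈ V gives 0 = ∫_0^6 f dx + (0) − (0), i.e. ∫_0^6 f dx must equal u'(0) − u'(6) = 0. Indeed ∫_0^6 (4*cos(π*x/3)) dx = 0, so the data are compatible. The solution is then unique only up to an additive constant (fix it e.g. by requiring ∫_0^6 u dx = 0).


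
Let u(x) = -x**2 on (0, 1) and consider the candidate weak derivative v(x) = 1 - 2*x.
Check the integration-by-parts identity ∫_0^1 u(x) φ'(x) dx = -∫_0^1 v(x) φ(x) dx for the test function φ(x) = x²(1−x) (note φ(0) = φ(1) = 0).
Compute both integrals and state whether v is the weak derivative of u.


LHS = 1/10, RHS = 1/60. No, v is not the weak derivative of u.

u(x) = -x**2, classical derivative u'(x) = -2*x.
φ(x) = x²(1−x), so φ'(x) = x*(2 - 3*x).
Note φ(0) = φ(1) = 0, so the boundary term u·φ vanishes.
LHS = ∫_0^1 u(x) φ'(x) dx = ∫_0^1 (3*x^4 - 2*x^3) dx. Term by term:
  ∫_0^1 3*x^4 dx = 3/5;  ∫_0^1 -2*x^3 dx = -1/2.
Sum: 3/5 − 1/2 = 1/10.
So LHS = 1/10.
∫_0^1 v(x) φ(x) dx = ∫_0^1 (2*x^4 - 3*x^3 + x^2) dx. Term by term:
  ∫_0^1 2*x^4 dx = 2/5;  ∫_0^1 -3*x^3 dx = -3/4;  ∫_0^1 x^2 dx = 1/3.
Sum: 2/5 − 3/4 + 1/3 = -1/60.
So RHS = -∫_0^1 v(x) φ(x) dx = 1/60.
LHS − RHS = 1/12 ≠ 0, so the identity fails.
(For a valid weak derivative the identity must hold for EVERY test function, in particular this one. The failure shows v is NOT the weak derivative of u.)
Correct weak derivative would be u'(x) = -2*x.


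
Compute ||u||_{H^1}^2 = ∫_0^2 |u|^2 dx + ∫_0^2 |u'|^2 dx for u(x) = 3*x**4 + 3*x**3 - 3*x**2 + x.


||u||_{H^1}^2 = 544954/105

The H^1 norm (squared) on an interval (0, L) is
  ||u||_{H^1}^2 = ∫_0^L u(x)^2 dx + ∫_0^L u'(x)^2 dx.
Compute u'(x) = 12*x**3 + 9*x**2 - 6*x + 1.
Then u(x)^2 = 9*x**8 + 18*x**7 - 9*x**6 - 12*x**5 + 15*x**4 - 6*x**3 + x**2 and u'(x)^2 = 144*x**6 + 216*x**5 - 63*x**4 - 84*x**3 + 54*x**2 - 12*x + 1.
Integrate each monomial from 0 to 2 using ∫_0^2 c·x^n dx = c·2^(n+1)/(n+1):
  ∫_0^2 u(x)^2 dx = ∫_0^2 (9*x^8 + 18*x^7 - 9*x^6 - 12*x^5 + 15*x^4 - 6*x^3 + x^2) dx. Term by term:
    ∫_0^2 9*x^8 dx = 512;  ∫_0^2 18*x^7 dx = 576;  ∫_0^2 -9*x^6 dx = -1152/7;
    ∫_0^2 -12*x^5 dx = -128;  ∫_0^2 15*x^4 dx = 96;  ∫_0^2 -6*x^3 dx = -24;
    ∫_0^2 x^2 dx = 8/3.
  Sum: 512 + 576 − 1152/7 − 128 + 96 − 24 + 8/3 = 18272/21.
  ∫_0^2 u'(x)^2 dx = ∫_0^2 (144*x^6 + 216*x^5 - 63*x^4 - 84*x^3 + 54*x^2 - 12*x + 1) dx. Term by term:
    ∫_0^2 144*x^6 dx = 18432/7;  ∫_0^2 216*x^5 dx = 2304;  ∫_0^2 -63*x^4 dx = -2016/5;
    ∫_0^2 -84*x^3 dx = -336;  ∫_0^2 54*x^2 dx = 144;  ∫_0^2 -12*x dx = -24;
    ∫_0^2 1 dx = 2.
  Sum: 18432/7 + 2304 − 2016/5 − 336 + 144 − 24 + 2 = 151198/35.
Adding: ||u||_{H^1}^2 = 18272/21 + 151198/35 = 544954/105.


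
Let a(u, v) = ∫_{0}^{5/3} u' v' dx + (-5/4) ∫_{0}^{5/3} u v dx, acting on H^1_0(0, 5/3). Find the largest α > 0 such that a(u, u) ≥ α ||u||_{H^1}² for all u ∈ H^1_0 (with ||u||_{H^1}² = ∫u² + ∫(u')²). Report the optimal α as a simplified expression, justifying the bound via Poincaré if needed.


α = (-125 + 36*π^2)/(4*(25 + 9*π^2))

Coercivity of a(·,·) on H^1_0(0, 5/3) means a(u, u) ≥ α ||u||_{H^1}² for every u ∈ H^1_0.
The interval has length L = 5/3, and Poincaré/coercivity depend only on L. Here a(u, u) = ∫(u')² + (-5/4)·∫u².
Here c = -5/4 < 0 with |c| < (π/L)² = 9*π^2/25, so coercivity still holds. The condition a(u,u) ≥ α||u||_{H^1}² reads (1−α)∫(u')² ≥ (α−c)∫u². Any admissible α is ≤ 1 (rapidly oscillating u have ∫u²/∫(u')² → 0), and α = 1 would force 0 ≥ (1−c)∫u², impossible since c < 1; so 1−α > 0. By the sharp Poincaré inequality on H^1_0 of an interval of length L, ∫(u')² ≥ (π/L)²∫u² with equality for the first sine mode sin(π(x−x₀)/L) (x₀ the left endpoint), so the inequality holds for all u iff (1−α)(π/L)² ≥ α − c, i.e. α ≤ ((π/L)² + c)/((π/L)² + 1) = (1 + c(L/π)²)/(1 + (L/π)²). (Direct route, valid since c ≤ 0: Poincaré gives c∫u² ≥ c(L/π)²∫(u')², so a(u,u) ≥ (1 + c(L/π)²)∫(u')², while ||u||_{H^1}² ≤ (1 + (L/π)²)∫(u')²; dividing yields the same α.) With (π/L)² = 9*π^2/25 and c = -5/4, the largest admissible constant is α = ((π/L)² + c)/((π/L)² + 1).
Simplifying, α = (-125 + 36*π^2)/(4*(25 + 9*π^2)).


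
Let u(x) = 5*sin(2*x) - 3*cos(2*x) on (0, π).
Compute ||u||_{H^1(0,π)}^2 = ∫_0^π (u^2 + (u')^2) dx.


||u||_{H^1(0,π)}^2 = 85*π

u'(x) = 6*sin(2*x) + 10*cos(2*x).
Expand u² and (u')² and integrate term by term on (0, π), using: for integers n ≥ 1, ∫_0^π sin²(nx) dx = ∫_0^π cos²(nx) dx = π/2; for n ≠ n', ∫_0^π sin(nx)sin(n'x) dx = ∫_0^π cos(nx)cos(n'x) dx = 0; and by product-to-sum, ∫_0^π sin(nx)cos(n'x) dx = ½∫_0^π [sin((n+n')x) + sin((n−n')x)] dx, which is 0 when n+n' is even and 2n/(n²−n'²) when n+n' is odd (it need not vanish on (0, π)).
  u² squared terms: (-3)²·∫cos(2x)² dx = 9·π/2 = 9*π/2;  (5)²·∫sin(2x)² dx = 25·π/2 = 25*π/2.
  u² cross terms: 2·(-3)·(5)·∫cos(2x)·sin(2x) dx = -30·(0) = 0.
  So ∫_0^π u² dx = 9*π/2 + 25*π/2 + 0 = 17*π.
  (u')² squared terms: (6)²·∫sin(2x)² dx = 36·π/2 = 18*π;  (10)²·∫cos(2x)² dx = 100·π/2 = 50*π.
  (u')² cross terms: 2·(6)·(10)·∫sin(2x)·cos(2x) dx = 120·(0) = 0.
  So ∫_0^π (u')² dx = 18*π + 50*π + 0 = 68*π.
||u||_{H^1}^2 = (17*π) + (68*π) = 85*π.


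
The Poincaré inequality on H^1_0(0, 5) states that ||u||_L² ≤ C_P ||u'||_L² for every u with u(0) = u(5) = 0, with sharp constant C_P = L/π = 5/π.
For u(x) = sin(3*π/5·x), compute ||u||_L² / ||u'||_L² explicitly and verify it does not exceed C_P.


||u||_L² / ||u'||_L² = 5/(3*π) < C_P = 5/π.

u(x) = sin(3*π/5·x), so u'(x) = 3*π*cos(3*π*x/5)/5.
Writing u(x) = A·sin(kπx/L) with A = 1 and k = 3, use ∫_0^L sin²(kπx/L) dx = L/2 and ∫_0^L cos²(kπx/L) dx = L/2.
u² = 1·sin²(3*π/5·x) and (u')² = 9*π^2/25·cos²(3*π/5·x), and each of sin², cos² integrates to L/2 = 5/2 over (0, 5).
∫_0^5 u² dx = 5/2, so ||u||_L² = sqrt(10)/2.
∫_0^5 (u')² dx = 9*π^2/10, so ||u'||_L² = 3*sqrt(10)*π/10.
Ratio ||u||_L² / ||u'||_L² = 5/(3*π).
Sharp Poincaré constant on H^1_0(0, 5) is C_P = L/π = 5/π, achieved by sin(π/5·x).
This is the k = 3 harmonic; the ratio L/(kπ) is strictly less than C_P = L/π, consistent with the sharp inequality ||u||_L² ≤ C_P ||u'||_L².


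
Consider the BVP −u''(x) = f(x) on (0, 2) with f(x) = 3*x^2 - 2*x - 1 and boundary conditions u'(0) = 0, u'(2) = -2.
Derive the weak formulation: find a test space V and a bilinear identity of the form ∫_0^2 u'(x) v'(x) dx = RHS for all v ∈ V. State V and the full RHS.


V = H^1(0, 2) (v unrestricted at boundary; u is determined up to an additive constant); weak form: ∫_0^2 u'v' dx = ∫_0^2 (3*x^2 - 2*x - 1) v dx − 2·v(2) for all v ∈ V.

Multiply both sides by a test function v and integrate from 0 to 2:
  ∫_0^2 −u''(x) v(x) dx = ∫_0^2 f(x) v(x) dx.
Integrate the LHS by parts once:
  ∫_0^2 −u'' v dx = −[u'(x) v(x)]_0^2 + ∫_0^2 u'(x) v'(x) dx.
Thus ∫_0^2 u'(x) v'(x) dx = ∫_0^2 f(x) v(x) dx + [u'(x) v(x)]_0^2.
Choose V so that boundary terms are either known or forced to vanish.
u has inhomogeneous Neumann u'(0) = 0, u'(2) = -2. [u' v]_0^2 = (-2)·v(2) − (0)·v(0) = − 2·v(2). Take V = H^1(0, 2); boundary term becomes part of RHS.
Weak formulation: find u (satisfying any essential BC) such that ∫_0^2 u'(x) v'(x) dx = ∫_0^2 f v dx − 2·v(2) for all v ∈ V (Neumann data are natural BCs: they enter the RHS as boundary terms).
Substituting f(x) = 3*x^2 - 2*x - 1, the right-hand side is ∫_0^2 (3*x^2 - 2*x - 1) v dx − 2·v(2).
Compatibility check (pure Neumann): taking v ≡ 1 ∈ V gives 0 = ∫_0^2 f dx + (-2) − (0), i.e. ∫_0^2 f dx must equal u'(0) − u'(2) = 2. Indeed ∫_0^2 (3*x^2 - 2*x - 1) dx = 2, so the data are compatible. The solution is then unique only up to an additive constant (fix it e.g. by requiring ∫_0^2 u dx = 0).


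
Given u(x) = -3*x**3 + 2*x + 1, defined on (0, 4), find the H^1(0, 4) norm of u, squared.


||u||_{H^1}^2 = 3589076/105

The H^1 norm (squared) on an interval (0, L) is
  ||u||_{H^1}^2 = ∫_0^L u(x)^2 dx + ∫_0^L u'(x)^2 dx.
Compute u'(x) = 2 - 9*x**2.
Then u(x)^2 = 9*x**6 - 12*x**4 - 6*x**3 + 4*x**2 + 4*x + 1 and u'(x)^2 = 81*x**4 - 36*x**2 + 4.
Integrate each monomial from 0 to 4 using ∫_0^4 c·x^n dx = c·4^(n+1)/(n+1):
  ∫_0^4 u(x)^2 dx = ∫_0^4 (9*x^6 - 12*x^4 - 6*x^3 + 4*x^2 + 4*x + 1) dx. Term by term:
    ∫_0^4 9*x^6 dx = 147456/7;  ∫_0^4 -12*x^4 dx = -12288/5;  ∫_0^4 -6*x^3 dx = -384;
    ∫_0^4 4*x^2 dx = 256/3;  ∫_0^4 4*x dx = 32;  ∫_0^4 1 dx = 4.
  Sum: 147456/7 − 12288/5 − 384 + 256/3 + 32 + 4 = 1926212/105.
  ∫_0^4 u'(x)^2 dx = ∫_0^4 (81*x^4 - 36*x^2 + 4) dx. Term by term:
    ∫_0^4 81*x^4 dx = 82944/5;  ∫_0^4 -36*x^2 dx = -768;  ∫_0^4 4 dx = 16.
  Sum: 82944/5 − 768 + 16 = 79184/5.
Adding: ||u||_{H^1}^2 = 1926212/105 + 79184/5 = 3589076/105.


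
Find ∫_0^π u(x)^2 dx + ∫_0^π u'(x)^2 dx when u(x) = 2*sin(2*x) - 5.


||u||_{H^1(0,π)}^2 = 35*π

u'(x) = 4*cos(2*x).
Expand u² and (u')² and integrate term by term on (0, π), using: for integers n ≥ 1, ∫_0^π sin²(nx) dx = ∫_0^π cos²(nx) dx = π/2; for n ≠ n', ∫_0^π sin(nx)sin(n'x) dx = ∫_0^π cos(nx)cos(n'x) dx = 0; and by product-to-sum, ∫_0^π sin(nx)cos(n'x) dx = ½∫_0^π [sin((n+n')x) + sin((n−n')x)] dx, which is 0 when n+n' is even and 2n/(n²−n'²) when n+n' is odd (it need not vanish on (0, π)). For the constant mode: ∫_0^π 1 dx = π, ∫_0^π cos(nx) dx = 0, ∫_0^π sin(nx) dx = (1−(−1)^n)/n.
  u² squared terms: (-5)²·∫1 dx = 25·π = 25*π;  (2)²·∫sin(2x)² dx = 4·π/2 = 2*π.
  u² cross terms: 2·(-5)·(2)·∫1·sin(2x) dx = -20·(0) = 0.
  So ∫_0^π u² dx = 25*π + 2*π + 0 = 27*π.
  (u')² squared terms: (4)²·∫cos(2x)² dx = 16·π/2 = 8*π.
  So ∫_0^π (u')² dx = 8*π.
||u||_{H^1}^2 = (27*π) + (8*π) = 35*π.


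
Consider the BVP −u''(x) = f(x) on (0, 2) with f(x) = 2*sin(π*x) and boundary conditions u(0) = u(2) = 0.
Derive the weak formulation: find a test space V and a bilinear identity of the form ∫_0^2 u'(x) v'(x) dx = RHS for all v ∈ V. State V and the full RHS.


V = H^1_0(0, 2) (so v(0) = v(2) = 0); weak form: ∫_0^2 u'v' dx = ∫_0^2 (2*sin(π*x)) v dx for all v ∈ V.

Multiply both sides by a test function v and integrate from 0 to 2:
  ∫_0^2 −u''(x) v(x) dx = ∫_0^2 f(x) v(x) dx.
Integrate the LHS by parts once:
  ∫_0^2 −u'' v dx = −[u'(x) v(x)]_0^2 + ∫_0^2 u'(x) v'(x) dx.
Thus ∫_0^2 u'(x) v'(x) dx = ∫_0^2 f(x) v(x) dx + [u'(x) v(x)]_0^2.
Choose V so that boundary terms are either known or forced to vanish.
u is Dirichlet: u(0) = u(2) = 0. Let V = H^1_0(0, 2); then v(0) = v(2) = 0, and [u' v]_0^2 = 0.
Weak formulation: find u (satisfying any essential BC) such that ∫_0^2 u'(x) v'(x) dx = ∫_0^2 f v dx for all v ∈ V.
Substituting f(x) = 2*sin(π*x), the right-hand side is ∫_0^2 (2*sin(π*x)) v dx.


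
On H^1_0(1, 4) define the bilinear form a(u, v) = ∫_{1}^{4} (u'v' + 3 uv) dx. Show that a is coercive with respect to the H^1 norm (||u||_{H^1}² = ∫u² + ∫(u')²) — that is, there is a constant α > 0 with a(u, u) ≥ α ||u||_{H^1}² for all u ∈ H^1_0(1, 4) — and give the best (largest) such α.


α = 1

Coercivity of a(·,·) on H^1_0(1, 4) means a(u, u) ≥ α ||u||_{H^1}² for every u ∈ H^1_0.
The interval has length L = 3, and Poincaré/coercivity depend only on L. Here a(u, u) = ∫(u')² + (3)·∫u².
Here c = 3 ≥ 1, so a(u,u) = ∫(u')² + c∫u² ≥ ∫(u')² + ∫u² = ||u||_{H^1}², i.e. α = 1 works. No larger α is possible: a(u,u) ≥ α||u||_{H^1}² means (1−α)∫(u')² ≥ (α−c)∫u², and for the modes u_n = sin(nπ(x−x₀)/L) (x₀ the left endpoint) one has ∫u_n²/∫(u_n')² = (L/(nπ))² → 0, so a(u_n,u_n)/||u_n||_{H^1}² → 1. Hence the optimal constant is α = 1.
Therefore α = 1.


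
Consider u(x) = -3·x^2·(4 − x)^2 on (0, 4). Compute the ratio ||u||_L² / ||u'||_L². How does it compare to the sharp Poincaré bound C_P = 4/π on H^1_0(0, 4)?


||u||_L² / ||u'||_L² = 2*sqrt(3)/3 < C_P = 4/π.

u(x) = -3·x^2·(4 − x)^2, so u'(x) = 12*x*(-x^2 + 6*x - 8).
u(x) = -3·x^2·(4 − x)^2 vanishes at x = 0 and x = 4, so u ∈ H^1_0(0, 4). Differentiate via the product rule and integrate the resulting polynomials term by term.
  ∫_0^4 u² dx = ∫_0^4 (9*x^8 - 144*x^7 + 864*x^6 - 2304*x^5 + 2304*x^4) dx. Term by term:
    ∫_0^4 9*x^8 dx = 262144;  ∫_0^4 -144*x^7 dx = -1179648;  ∫_0^4 864*x^6 dx = 14155776/7;
    ∫_0^4 -2304*x^5 dx = -1572864;  ∫_0^4 2304*x^4 dx = 2359296/5.
  Sum: 262144 − 1179648 + 14155776/7 − 1572864 + 2359296/5 = 131072/35.
  ∫_0^4 (u')² dx = ∫_0^4 (144*x^6 - 1728*x^5 + 7488*x^4 - 13824*x^3 + 9216*x^2) dx. Term by term:
    ∫_0^4 144*x^6 dx = 2359296/7;  ∫_0^4 -1728*x^5 dx = -1179648;  ∫_0^4 7488*x^4 dx = 7667712/5;
    ∫_0^4 -13824*x^3 dx = -884736;  ∫_0^4 9216*x^2 dx = 196608.
  Sum: 2359296/7 − 1179648 + 7667712/5 − 884736 + 196608 = 98304/35.
∫_0^4 u² dx = 131072/35, so ||u||_L² = 256*sqrt(70)/35.
∫_0^4 (u')² dx = 98304/35, so ||u'||_L² = 128*sqrt(210)/35.
Ratio ||u||_L² / ||u'||_L² = 2*sqrt(3)/3.
Sharp Poincaré constant on H^1_0(0, 4) is C_P = L/π = 4/π, achieved by sin(π/4·x).
A polynomial bump cannot attain the sharp Poincaré constant (only the first sine eigenfunction does), so the ratio is strictly less than C_P, consistent with ||u||_L² ≤ C_P ||u'||_L².


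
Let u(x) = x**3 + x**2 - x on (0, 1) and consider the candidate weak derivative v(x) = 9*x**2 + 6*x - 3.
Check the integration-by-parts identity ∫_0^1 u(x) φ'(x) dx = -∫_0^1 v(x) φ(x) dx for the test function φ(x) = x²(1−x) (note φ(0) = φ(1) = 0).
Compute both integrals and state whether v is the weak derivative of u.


LHS = -7/60, RHS = -7/20. No, v is not the weak derivative of u.

u(x) = x**3 + x**2 - x, classical derivative u'(x) = 3*x**2 + 2*x - 1.
φ(x) = x²(1−x), so φ'(x) = x*(2 - 3*x).
Note φ(0) = φ(1) = 0, so the boundary term u·φ vanishes.
LHS = ∫_0^1 u(x) φ'(x) dx = ∫_0^1 (-3*x^5 - x^4 + 5*x^3 - 2*x^2) dx. Term by term:
  ∫_0^1 -3*x^5 dx = -1/2;  ∫_0^1 -x^4 dx = -1/5;  ∫_0^1 5*x^3 dx = 5/4;
  ∫_0^1 -2*x^2 dx = -2/3.
Sum: -1/2 − 1/5 + 5/4 − 2/3 = -7/60.
So LHS = -7/60.
∫_0^1 v(x) φ(x) dx = ∫_0^1 (-9*x^5 + 3*x^4 + 9*x^3 - 3*x^2) dx. Term by term:
  ∫_0^1 -9*x^5 dx = -3/2;  ∫_0^1 3*x^4 dx = 3/5;  ∫_0^1 9*x^3 dx = 9/4;
  ∫_0^1 -3*x^2 dx = -1.
Sum: -3/2 + 3/5 + 9/4 − 1 = 7/20.
So RHS = -∫_0^1 v(x) φ(x) dx = -7/20.
LHS − RHS = 7/30 ≠ 0, so the identity fails.
(For a valid weak derivative the identity must hold for EVERY test function, in particular this one. The failure shows v is NOT the weak derivative of u.)
Correct weak derivative would be u'(x) = 3*x**2 + 2*x - 1.


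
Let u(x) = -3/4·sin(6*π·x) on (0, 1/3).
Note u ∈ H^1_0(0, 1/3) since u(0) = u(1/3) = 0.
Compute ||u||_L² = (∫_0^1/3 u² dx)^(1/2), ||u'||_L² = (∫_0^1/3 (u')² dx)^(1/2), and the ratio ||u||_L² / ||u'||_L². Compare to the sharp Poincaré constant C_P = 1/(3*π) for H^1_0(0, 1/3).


||u||_L² / ||u'||_L² = 1/(6*π) < C_P = 1/(3*π).

u(x) = -3/4·sin(6*π·x), so u'(x) = -9*π*cos(6*π*x)/2.
Writing u(x) = A·sin(kπx/L) with A = -3/4 and k = 2, use ∫_0^L sin²(kπx/L) dx = L/2 and ∫_0^L cos²(kπx/L) dx = L/2.
u² = 9/16·sin²(6*π·x) and (u')² = 81*π^2/4·cos²(6*π·x), and each of sin², cos² integrates to L/2 = 1/6 over (0, 1/3).
∫_0^1/3 u² dx = 3/32, so ||u||_L² = sqrt(6)/8.
∫_0^1/3 (u')² dx = 27*π^2/8, so ||u'||_L² = 3*sqrt(6)*π/4.
Ratio ||u||_L² / ||u'||_L² = 1/(6*π).
Sharp Poincaré constant on H^1_0(0, 1/3) is C_P = L/π = 1/(3*π), achieved by sin(3*π·x).
This is the k = 2 harmonic; the ratio L/(kπ) is strictly less than C_P = L/π, consistent with the sharp inequality ||u||_L² ≤ C_P ||u'||_L².


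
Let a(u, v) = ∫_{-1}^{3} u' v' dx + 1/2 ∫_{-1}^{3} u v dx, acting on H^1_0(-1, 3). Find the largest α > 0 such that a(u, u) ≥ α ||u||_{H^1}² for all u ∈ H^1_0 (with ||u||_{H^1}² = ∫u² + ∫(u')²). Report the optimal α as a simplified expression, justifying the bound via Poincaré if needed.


α = (8 + π^2)/(π^2 + 16)

Coercivity of a(·,·) on H^1_0(-1, 3) means a(u, u) ≥ α ||u||_{H^1}² for every u ∈ H^1_0.
The interval has length L = 4, and Poincaré/coercivity depend only on L. Here a(u, u) = ∫(u')² + (1/2)·∫u².
Here 0 < c = 1/2 < 1. The condition a(u,u) ≥ α||u||_{H^1}² reads (1−α)∫(u')² ≥ (α−c)∫u². Any admissible α is ≤ 1 (rapidly oscillating u have ∫u²/∫(u')² → 0), and α = 1 would force 0 ≥ (1−c)∫u², impossible since c < 1; so 1−α > 0. By the sharp Poincaré inequality on H^1_0 of an interval of length L, ∫(u')² ≥ (π/L)²∫u² with equality for the first sine mode sin(π(x−x₀)/L) (x₀ the left endpoint), so the inequality holds for all u iff (1−α)(π/L)² ≥ α − c, i.e. α ≤ ((π/L)² + c)/((π/L)² + 1) = (1 + c(L/π)²)/(1 + (L/π)²). With (π/L)² = π^2/16 and c = 1/2, the largest admissible constant is α = ((π/L)² + c)/((π/L)² + 1).
Simplifying, α = (8 + π^2)/(π^2 + 16).


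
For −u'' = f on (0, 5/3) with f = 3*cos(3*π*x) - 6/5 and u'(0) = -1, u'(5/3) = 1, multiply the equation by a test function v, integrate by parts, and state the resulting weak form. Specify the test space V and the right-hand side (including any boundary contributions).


V = H^1(0, 5/3) (v unrestricted at boundary; u is determined up to an additive constant); weak form: ∫_0^5/3 u'v' dx = ∫_0^5/3 (3*cos(3*π*x) - 6/5) v dx + v(5/3) + v(0) for all v ∈ V.

Multiply both sides by a test function v and integrate from 0 to 5/3:
  ∫_0^5/3 −u''(x) v(x) dx = ∫_0^5/3 f(x) v(x) dx.
Integrate the LHS by parts once:
  ∫_0^5/3 −u'' v dx = −[u'(x) v(x)]_0^5/3 + ∫_0^5/3 u'(x) v'(x) dx.
Thus ∫_0^5/3 u'(x) v'(x) dx = ∫_0^5/3 f(x) v(x) dx + [u'(x) v(x)]_0^5/3.
Choose V so that boundary terms are either known or forced to vanish.
u has inhomogeneous Neumann u'(0) = -1, u'(5/3) = 1. [u' v]_0^5/3 = (1)·v(5/3) − (-1)·v(0) = v(5/3) + v(0). Take V = H^1(0, 5/3); boundary term becomes part of RHS.
Weak formulation: find u (satisfying any essential BC) such that ∫_0^5/3 u'(x) v'(x) dx = ∫_0^5/3 f v dx + v(5/3) + v(0) for all v ∈ V (Neumann data are natural BCs: they enter the RHS as boundary terms).
Substituting f(x) = 3*cos(3*π*x) - 6/5, the right-hand side is ∫_0^5/3 (3*cos(3*π*x) - 6/5) v dx + v(5/3) + v(0).
Compatibility check (pure Neumann): taking v ≡ 1 ∈ V gives 0 = ∫_0^5/3 f dx + (1) − (-1), i.e. ∫_0^5/3 f dx must equal u'(0) − u'(5/3) = -2. Indeed ∫_0^5/3 (3*cos(3*π*x) - 6/5) dx = -2, so the data are compatible. The solution is then unique only up to an additive constant (fix it e.g. by requiring ∫_0^5/3 u dx = 0).


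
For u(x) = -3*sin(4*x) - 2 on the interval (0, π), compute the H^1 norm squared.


||u||_{H^1(0,π)}^2 = 161*π/2

u'(x) = -12*cos(4*x).
Expand u² and (u')² and integrate term by term on (0, π), using: for integers n ≥ 1, ∫_0^π sin²(nx) dx = ∫_0^π cos²(nx) dx = π/2; for n ≠ n', ∫_0^π sin(nx)sin(n'x) dx = ∫_0^π cos(nx)cos(n'x) dx = 0; and by product-to-sum, ∫_0^π sin(nx)cos(n'x) dx = ½∫_0^π [sin((n+n')x) + sin((n−n')x)] dx, which is 0 when n+n' is even and 2n/(n²−n'²) when n+n' is odd (it need not vanish on (0, π)). For the constant mode: ∫_0^π 1 dx = π, ∫_0^π cos(nx) dx = 0, ∫_0^π sin(nx) dx = (1−(−1)^n)/n.
  u² squared terms: (-2)²·∫1 dx = 4·π = 4*π;  (-3)²·∫sin(4x)² dx = 9·π/2 = 9*π/2.
  u² cross terms: 2·(-2)·(-3)·∫1·sin(4x) dx = 12·(0) = 0.
  So ∫_0^π u² dx = 4*π + 9*π/2 + 0 = 17*π/2.
  (u')² squared terms: (-12)²·∫cos(4x)² dx = 144·π/2 = 72*π.
  So ∫_0^π (u')² dx = 72*π.
||u||_{H^1}^2 = (17*π/2) + (72*π) = 161*π/2.


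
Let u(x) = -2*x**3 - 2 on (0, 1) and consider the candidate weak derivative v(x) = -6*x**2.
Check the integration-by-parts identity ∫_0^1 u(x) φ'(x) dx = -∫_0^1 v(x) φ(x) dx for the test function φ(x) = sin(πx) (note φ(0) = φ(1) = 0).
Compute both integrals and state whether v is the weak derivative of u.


LHS = -24/π^3 + 6/π, RHS = -24/π^3 + 6/π. Yes, v = u' weakly.

u(x) = -2*x**3 - 2, classical derivative u'(x) = -6*x**2.
φ(x) = sin(πx), so φ'(x) = π*cos(π*x).
Note φ(0) = φ(1) = 0, so the boundary term u·φ vanishes.
LHS = ∫_0^1 u(x) φ'(x) dx = ∫_0^1 (-2*π*x^3*cos(π*x) - 2*π*cos(π*x)) dx. Term by term:
  ∫_0^1 -2*π*cos(π*x) dx = 0;  ∫_0^1 -2*π*x^3*cos(π*x) dx = -24/π^3 + 6/π.
Sum: 0 + -24/π^3 + 6/π = -24/π^3 + 6/π.
So LHS = -24/π^3 + 6/π.
∫_0^1 v(x) φ(x) dx = ∫_0^1 (-6*x^2*sin(π*x)) dx. Term by term:
  ∫_0^1 -6*x^2*sin(π*x) dx = -6/π + 24/π^3.
So RHS = -∫_0^1 v(x) φ(x) dx = -24/π^3 + 6/π.
LHS = RHS, so the identity holds for this test φ.
Moreover u is smooth here and v(x) = u'(x) = -6*x**2 pointwise, so the identity holds for every test function. Hence v is the weak derivative of u.


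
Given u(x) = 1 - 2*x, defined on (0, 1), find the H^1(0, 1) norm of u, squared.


||u||_{H^1}^2 = 13/3

The H^1 norm (squared) on an interval (0, L) is
  ||u||_{H^1}^2 = ∫_0^L u(x)^2 dx + ∫_0^L u'(x)^2 dx.
Compute u'(x) = -2.
Then u(x)^2 = 4*x**2 - 4*x + 1 and u'(x)^2 = 4.
Integrate each monomial from 0 to 1 using ∫_0^1 c·x^n dx = c·1^(n+1)/(n+1):
  ∫_0^1 u(x)^2 dx = ∫_0^1 (4*x^2 - 4*x + 1) dx. Term by term:
    ∫_0^1 4*x^2 dx = 4/3;  ∫_0^1 -4*x dx = -2;  ∫_0^1 1 dx = 1.
  Sum: 4/3 − 2 + 1 = 1/3.
  ∫_0^1 u'(x)^2 dx = ∫_0^1 (4) dx. Term by term:
    ∫_0^1 4 dx = 4.
Adding: ||u||_{H^1}^2 = 1/3 + 4 = 13/3.


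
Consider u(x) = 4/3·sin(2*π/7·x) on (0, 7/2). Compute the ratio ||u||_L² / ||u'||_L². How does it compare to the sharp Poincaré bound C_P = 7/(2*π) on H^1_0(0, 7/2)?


||u||_L² / ||u'||_L² = 7/(2*π) = C_P.

u(x) = 4/3·sin(2*π/7·x), so u'(x) = 8*π*cos(2*π*x/7)/21.
Writing u(x) = A·sin(kπx/L) with A = 4/3 and k = 1, use ∫_0^L sin²(kπx/L) dx = L/2 and ∫_0^L cos²(kπx/L) dx = L/2.
u² = 16/9·sin²(2*π/7·x) and (u')² = 64*π^2/441·cos²(2*π/7·x), and each of sin², cos² integrates to L/2 = 7/4 over (0, 7/2).
∫_0^7/2 u² dx = 28/9, so ||u||_L² = 2*sqrt(7)/3.
∫_0^7/2 (u')² dx = 16*π^2/63, so ||u'||_L² = 4*sqrt(7)*π/21.
Ratio ||u||_L² / ||u'||_L² = 7/(2*π).
Sharp Poincaré constant on H^1_0(0, 7/2) is C_P = L/π = 7/(2*π), achieved by sin(2*π/7·x).
This is the k = 1 eigenfunction (up to amplitude), so the ratio equals the sharp Poincaré constant exactly.


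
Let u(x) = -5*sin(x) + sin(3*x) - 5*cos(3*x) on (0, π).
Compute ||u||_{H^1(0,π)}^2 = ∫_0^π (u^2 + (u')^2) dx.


||u||_{H^1(0,π)}^2 = 155*π

u'(x) = 15*sin(3*x) - 5*cos(x) + 3*cos(3*x).
Expand u² and (u')² and integrate term by term on (0, π), using: for integers n ≥ 1, ∫_0^π sin²(nx) dx = ∫_0^π cos²(nx) dx = π/2; for n ≠ n', ∫_0^π sin(nx)sin(n'x) dx = ∫_0^π cos(nx)cos(n'x) dx = 0; and by product-to-sum, ∫_0^π sin(nx)cos(n'x) dx = ½∫_0^π [sin((n+n')x) + sin((n−n')x)] dx, which is 0 when n+n' is even and 2n/(n²−n'²) when n+n' is odd (it need not vanish on (0, π)).
  u² squared terms: (-5)²·∫cos(3x)² dx = 25·π/2 = 25*π/2;  (-5)²·∫sin(x)² dx = 25·π/2 = 25*π/2;  (1)²·∫sin(3x)² dx = 1·π/2 = π/2.
  u² cross terms: 2·(-5)·(-5)·∫cos(3x)·sin(x) dx = 50·(0) = 0;  2·(-5)·(1)·∫cos(3x)·sin(3x) dx = -10·(0) = 0;  2·(-5)·(1)·∫sin(x)·sin(3x) dx = -10·(0) = 0.
  So ∫_0^π u² dx = 25*π/2 + 25*π/2 + π/2 + 0 + 0 + 0 = 51*π/2.
  (u')² squared terms: (-5)²·∫cos(x)² dx = 25·π/2 = 25*π/2;  (3)²·∫cos(3x)² dx = 9·π/2 = 9*π/2;  (15)²·∫sin(3x)² dx = 225·π/2 = 225*π/2.
  (u')² cross terms: 2·(-5)·(3)·∫cos(x)·cos(3x) dx = -30·(0) = 0;  2·(-5)·(15)·∫cos(x)·sin(3x) dx = -150·(0) = 0;  2·(3)·(15)·∫cos(3x)·sin(3x) dx = 90·(0) = 0.
  So ∫_0^π (u')² dx = 25*π/2 + 9*π/2 + 225*π/2 + 0 + 0 + 0 = 259*π/2.
||u||_{H^1}^2 = (51*π/2) + (259*π/2) = 155*π.


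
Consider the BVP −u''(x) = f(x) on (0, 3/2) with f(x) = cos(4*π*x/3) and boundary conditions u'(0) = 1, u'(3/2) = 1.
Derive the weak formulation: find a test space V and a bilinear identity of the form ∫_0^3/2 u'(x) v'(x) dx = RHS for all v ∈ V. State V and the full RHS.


V = H^1(0, 3/2) (v unrestricted at boundary; u is determined up to an additive constant); weak form: ∫_0^3/2 u'v' dx = ∫_0^3/2 (cos(4*π*x/3)) v dx + v(3/2) − v(0) for all v ∈ V.

Multiply both sides by a test function v and integrate from 0 to 3/2:
  ∫_0^3/2 −u''(x) v(x) dx = ∫_0^3/2 f(x) v(x) dx.
Integrate the LHS by parts once:
  ∫_0^3/2 −u'' v dx = −[u'(x) v(x)]_0^3/2 + ∫_0^3/2 u'(x) v'(x) dx.
Thus ∫_0^3/2 u'(x) v'(x) dx = ∫_0^3/2 f(x) v(x) dx + [u'(x) v(x)]_0^3/2.
Choose V so that boundary terms are either known or forced to vanish.
u has inhomogeneous Neumann u'(0) = 1, u'(3/2) = 1. [u' v]_0^3/2 = (1)·v(3/2) − (1)·v(0) = v(3/2) − v(0). Take V = H^1(0, 3/2); boundary term becomes part of RHS.
Weak formulation: find u (satisfying any essential BC) such that ∫_0^3/2 u'(x) v'(x) dx = ∫_0^3/2 f v dx + v(3/2) − v(0) for all v ∈ V (Neumann data are natural BCs: they enter the RHS as boundary terms).
Substituting f(x) = cos(4*π*x/3), the right-hand side is ∫_0^3/2 (cos(4*π*x/3)) v dx + v(3/2) − v(0).
Compatibility check (pure Neumann): taking v ≡ 1 ∈ V gives 0 = ∫_0^3/2 f dx + (1) − (1), i.e. ∫_0^3/2 f dx must equal u'(0) − u'(3/2) = 0. Indeed ∫_0^3/2 (cos(4*π*x/3)) dx = 0, so the data are compatible. The solution is then unique only up to an additive constant (fix it e.g. by requiring ∫_0^3/2 u dx = 0).


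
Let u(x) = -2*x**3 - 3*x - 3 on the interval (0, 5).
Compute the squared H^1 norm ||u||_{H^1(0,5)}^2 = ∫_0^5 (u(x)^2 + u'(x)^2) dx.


||u||_{H^1}^2 = 550955/7

The H^1 norm (squared) on an interval (0, L) is
  ||u||_{H^1}^2 = ∫_0^L u(x)^2 dx + ∫_0^L u'(x)^2 dx.
Compute u'(x) = -6*x**2 - 3.
Then u(x)^2 = 4*x**6 + 12*x**4 + 12*x**3 + 9*x**2 + 18*x + 9 and u'(x)^2 = 36*x**4 + 36*x**2 + 9.
Integrate each monomial from 0 to 5 using ∫_0^5 c·x^n dx = c·5^(n+1)/(n+1):
  ∫_0^5 u(x)^2 dx = ∫_0^5 (4*x^6 + 12*x^4 + 12*x^3 + 9*x^2 + 18*x + 9) dx. Term by term:
    ∫_0^5 4*x^6 dx = 312500/7;  ∫_0^5 12*x^4 dx = 7500;  ∫_0^5 12*x^3 dx = 1875;
    ∫_0^5 9*x^2 dx = 375;  ∫_0^5 18*x dx = 225;  ∫_0^5 9 dx = 45.
  Sum: 312500/7 + 7500 + 1875 + 375 + 225 + 45 = 382640/7.
  ∫_0^5 u'(x)^2 dx = ∫_0^5 (36*x^4 + 36*x^2 + 9) dx. Term by term:
    ∫_0^5 36*x^4 dx = 22500;  ∫_0^5 36*x^2 dx = 1500;  ∫_0^5 9 dx = 45.
  Sum: 22500 + 1500 + 45 = 24045.
Adding: ||u||_{H^1}^2 = 382640/7 + 24045 = 550955/7.


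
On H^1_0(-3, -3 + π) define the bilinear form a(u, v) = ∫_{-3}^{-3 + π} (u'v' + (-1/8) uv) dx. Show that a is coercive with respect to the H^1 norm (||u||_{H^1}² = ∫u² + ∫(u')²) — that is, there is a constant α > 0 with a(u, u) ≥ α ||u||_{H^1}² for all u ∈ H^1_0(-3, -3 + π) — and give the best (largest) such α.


α = 7/16

Coercivity of a(·,·) on H^1_0(-3, -3 + π) means a(u, u) ≥ α ||u||_{H^1}² for every u ∈ H^1_0.
The interval has length L = π, and Poincaré/coercivity depend only on L. Here a(u, u) = ∫(u')² + (-1/8)·∫u².
Here c = -1/8 < 0 with |c| < (π/L)² = 1, so coercivity still holds. The condition a(u,u) ≥ α||u||_{H^1}² reads (1−α)∫(u')² ≥ (α−c)∫u². Any admissible α is ≤ 1 (rapidly oscillating u have ∫u²/∫(u')² → 0), and α = 1 would force 0 ≥ (1−c)∫u², impossible since c < 1; so 1−α > 0. By the sharp Poincaré inequality on H^1_0 of an interval of length L, ∫(u')² ≥ (π/L)²∫u² with equality for the first sine mode sin(π(x−x₀)/L) (x₀ the left endpoint), so the inequality holds for all u iff (1−α)(π/L)² ≥ α − c, i.e. α ≤ ((π/L)² + c)/((π/L)² + 1) = (1 + c(L/π)²)/(1 + (L/π)²). (Direct route, valid since c ≤ 0: Poincaré gives c∫u² ≥ c(L/π)²∫(u')², so a(u,u) ≥ (1 + c(L/π)²)∫(u')², while ||u||_{H^1}² ≤ (1 + (L/π)²)∫(u')²; dividing yields the same α.) With (π/L)² = 1 and c = -1/8, the largest admissible constant is α = ((π/L)² + c)/((π/L)² + 1).
Simplifying, α = 7/16.


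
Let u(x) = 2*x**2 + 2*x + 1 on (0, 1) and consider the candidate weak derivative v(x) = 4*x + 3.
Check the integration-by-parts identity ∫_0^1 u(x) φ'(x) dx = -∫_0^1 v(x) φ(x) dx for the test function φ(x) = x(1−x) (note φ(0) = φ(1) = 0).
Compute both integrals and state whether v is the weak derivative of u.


LHS = -2/3, RHS = -5/6. No, v is not the weak derivative of u.

u(x) = 2*x**2 + 2*x + 1, classical derivative u'(x) = 4*x + 2.
φ(x) = x(1−x), so φ'(x) = 1 - 2*x.
Note φ(0) = φ(1) = 0, so the boundary term u·φ vanishes.
LHS = ∫_0^1 u(x) φ'(x) dx = ∫_0^1 (-4*x^3 - 2*x^2 + 1) dx. Term by term:
  ∫_0^1 -4*x^3 dx = -1;  ∫_0^1 -2*x^2 dx = -2/3;  ∫_0^1 1 dx = 1.
Sum: -1 − 2/3 + 1 = -2/3.
So LHS = -2/3.
∫_0^1 v(x) φ(x) dx = ∫_0^1 (-4*x^3 + x^2 + 3*x) dx. Term by term:
  ∫_0^1 -4*x^3 dx = -1;  ∫_0^1 x^2 dx = 1/3;  ∫_0^1 3*x dx = 3/2.
Sum: -1 + 1/3 + 3/2 = 5/6.
So RHS = -∫_0^1 v(x) φ(x) dx = -5/6.
LHS − RHS = 1/6 ≠ 0, so the identity fails.
(For a valid weak derivative the identity must hold for EVERY test function, in particular this one. The failure shows v is NOT the weak derivative of u.)
Correct weak derivative would be u'(x) = 4*x + 2.


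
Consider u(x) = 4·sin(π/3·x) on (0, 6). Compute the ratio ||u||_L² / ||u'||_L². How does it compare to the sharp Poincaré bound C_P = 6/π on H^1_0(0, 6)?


||u||_L² / ||u'||_L² = 3/π < C_P = 6/π.

u(x) = 4·sin(π/3·x), so u'(x) = 4*π*cos(π*x/3)/3.
Writing u(x) = A·sin(kπx/L) with A = 4 and k = 2, use ∫_0^L sin²(kπx/L) dx = L/2 and ∫_0^L cos²(kπx/L) dx = L/2.
u² = 16·sin²(π/3·x) and (u')² = 16*π^2/9·cos²(π/3·x), and each of sin², cos² integrates to L/2 = 3 over (0, 6).
∫_0^6 u² dx = 48, so ||u||_L² = 4*sqrt(3).
∫_0^6 (u')² dx = 16*π^2/3, so ||u'||_L² = 4*sqrt(3)*π/3.
Ratio ||u||_L² / ||u'||_L² = 3/π.
Sharp Poincaré constant on H^1_0(0, 6) is C_P = L/π = 6/π, achieved by sin(π/6·x).
This is the k = 2 harmonic; the ratio L/(kπ) is strictly less than C_P = L/π, consistent with the sharp inequality ||u||_L² ≤ C_P ||u'||_L².


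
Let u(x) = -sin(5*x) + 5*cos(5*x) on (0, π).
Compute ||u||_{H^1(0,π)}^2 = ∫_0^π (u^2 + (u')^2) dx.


||u||_{H^1(0,π)}^2 = 338*π

u'(x) = -25*sin(5*x) - 5*cos(5*x).
Expand u² and (u')² and integrate term by term on (0, π), using: for integers n ≥ 1, ∫_0^π sin²(nx) dx = ∫_0^π cos²(nx) dx = π/2; for n ≠ n', ∫_0^π sin(nx)sin(n'x) dx = ∫_0^π cos(nx)cos(n'x) dx = 0; and by product-to-sum, ∫_0^π sin(nx)cos(n'x) dx = ½∫_0^π [sin((n+n')x) + sin((n−n')x)] dx, which is 0 when n+n' is even and 2n/(n²−n'²) when n+n' is odd (it need not vanish on (0, π)).
  u² squared terms: (-1)²·∫sin(5x)² dx = 1·π/2 = π/2;  (5)²·∫cos(5x)² dx = 25·π/2 = 25*π/2.
  u² cross terms: 2·(-1)·(5)·∫sin(5x)·cos(5x) dx = -10·(0) = 0.
  So ∫_0^π u² dx = π/2 + 25*π/2 + 0 = 13*π.
  (u')² squared terms: (-25)²·∫sin(5x)² dx = 625·π/2 = 625*π/2;  (-5)²·∫cos(5x)² dx = 25·π/2 = 25*π/2.
  (u')² cross terms: 2·(-25)·(-5)·∫sin(5x)·cos(5x) dx = 250·(0) = 0.
  So ∫_0^π (u')² dx = 625*π/2 + 25*π/2 + 0 = 325*π.
||u||_{H^1}^2 = (13*π) + (325*π) = 338*π.


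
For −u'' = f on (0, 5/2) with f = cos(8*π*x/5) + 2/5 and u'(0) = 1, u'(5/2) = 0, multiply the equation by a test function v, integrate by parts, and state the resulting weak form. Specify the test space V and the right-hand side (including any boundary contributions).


V = H^1(0, 5/2) (v unrestricted at boundary; u is determined up to an additive constant); weak form: ∫_0^5/2 u'v' dx = ∫_0^5/2 (cos(8*π*x/5) + 2/5) v dx − v(0) for all v ∈ V.

Multiply both sides by a test function v and integrate from 0 to 5/2:
  ∫_0^5/2 −u''(x) v(x) dx = ∫_0^5/2 f(x) v(x) dx.
Integrate the LHS by parts once:
  ∫_0^5/2 −u'' v dx = −[u'(x) v(x)]_0^5/2 + ∫_0^5/2 u'(x) v'(x) dx.
Thus ∫_0^5/2 u'(x) v'(x) dx = ∫_0^5/2 f(x) v(x) dx + [u'(x) v(x)]_0^5/2.
Choose V so that boundary terms are either known or forced to vanish.
u has inhomogeneous Neumann u'(0) = 1, u'(5/2) = 0. [u' v]_0^5/2 = (0)·v(5/2) − (1)·v(0) = − v(0). Take V = H^1(0, 5/2); boundary term becomes part of RHS.
Weak formulation: find u (satisfying any essential BC) such that ∫_0^5/2 u'(x) v'(x) dx = ∫_0^5/2 f v dx − v(0) for all v ∈ V (Neumann data are natural BCs: they enter the RHS as boundary terms).
Substituting f(x) = cos(8*π*x/5) + 2/5, the right-hand side is ∫_0^5/2 (cos(8*π*x/5) + 2/5) v dx − v(0).
Compatibility check (pure Neumann): taking v ≡ 1 ∈ V gives 0 = ∫_0^5/2 f dx + (0) − (1), i.e. ∫_0^5/2 f dx must equal u'(0) − u'(5/2) = 1. Indeed ∫_0^5/2 (cos(8*π*x/5) + 2/5) dx = 1, so the data are compatible. The solution is then unique only up to an additive constant (fix it e.g. by requiring ∫_0^5/2 u dx = 0).


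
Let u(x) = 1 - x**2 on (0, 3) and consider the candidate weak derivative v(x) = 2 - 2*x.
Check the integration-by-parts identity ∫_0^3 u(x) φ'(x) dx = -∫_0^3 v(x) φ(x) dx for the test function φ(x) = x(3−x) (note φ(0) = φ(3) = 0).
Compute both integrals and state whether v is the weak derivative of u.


LHS = 27/2, RHS = 9/2. No, v is not the weak derivative of u.

u(x) = 1 - x**2, classical derivative u'(x) = -2*x.
φ(x) = x(3−x), so φ'(x) = 3 - 2*x.
Note φ(0) = φ(3) = 0, so the boundary term u·φ vanishes.
LHS = ∫_0^3 u(x) φ'(x) dx = ∫_0^3 (2*x^3 - 3*x^2 - 2*x + 3) dx. Term by term:
  ∫_0^3 2*x^3 dx = 81/2;  ∫_0^3 -3*x^2 dx = -27;  ∫_0^3 -2*x dx = -9;
  ∫_0^3 3 dx = 9.
Sum: 81/2 − 27 − 9 + 9 = 27/2.
So LHS = 27/2.
∫_0^3 v(x) φ(x) dx = ∫_0^3 (2*x^3 - 8*x^2 + 6*x) dx. Term by term:
  ∫_0^3 2*x^3 dx = 81/2;  ∫_0^3 -8*x^2 dx = -72;  ∫_0^3 6*x dx = 27.
Sum: 81/2 − 72 + 27 = -9/2.
So RHS = -∫_0^3 v(x) φ(x) dx = 9/2.
LHS − RHS = 9 ≠ 0, so the identity fails.
(For a valid weak derivative the identity must hold for EVERY test function, in particular this one. The failure shows v is NOT the weak derivative of u.)
Correct weak derivative would be u'(x) = -2*x.


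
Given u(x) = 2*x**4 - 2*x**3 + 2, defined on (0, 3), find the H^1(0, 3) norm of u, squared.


||u||_{H^1}^2 = 481479/35

The H^1 norm (squared) on an interval (0, L) is
  ||u||_{H^1}^2 = ∫_0^L u(x)^2 dx + ∫_0^L u'(x)^2 dx.
Compute u'(x) = 8*x**3 - 6*x**2.
Then u(x)^2 = 4*x**8 - 8*x**7 + 4*x**6 + 8*x**4 - 8*x**3 + 4 and u'(x)^2 = 64*x**6 - 96*x**5 + 36*x**4.
Integrate each monomial from 0 to 3 using ∫_0^3 c·x^n dx = c·3^(n+1)/(n+1):
  ∫_0^3 u(x)^2 dx = ∫_0^3 (4*x^8 - 8*x^7 + 4*x^6 + 8*x^4 - 8*x^3 + 4) dx. Term by term:
    ∫_0^3 4*x^8 dx = 8748;  ∫_0^3 -8*x^7 dx = -6561;  ∫_0^3 4*x^6 dx = 8748/7;
    ∫_0^3 8*x^4 dx = 1944/5;  ∫_0^3 -8*x^3 dx = -162;  ∫_0^3 4 dx = 12.
  Sum: 8748 − 6561 + 8748/7 + 1944/5 − 162 + 12 = 128643/35.
  ∫_0^3 u'(x)^2 dx = ∫_0^3 (64*x^6 - 96*x^5 + 36*x^4) dx. Term by term:
    ∫_0^3 64*x^6 dx = 139968/7;  ∫_0^3 -96*x^5 dx = -11664;  ∫_0^3 36*x^4 dx = 8748/5.
  Sum: 139968/7 − 11664 + 8748/5 = 352836/35.
Adding: ||u||_{H^1}^2 = 128643/35 + 352836/35 = 481479/35.


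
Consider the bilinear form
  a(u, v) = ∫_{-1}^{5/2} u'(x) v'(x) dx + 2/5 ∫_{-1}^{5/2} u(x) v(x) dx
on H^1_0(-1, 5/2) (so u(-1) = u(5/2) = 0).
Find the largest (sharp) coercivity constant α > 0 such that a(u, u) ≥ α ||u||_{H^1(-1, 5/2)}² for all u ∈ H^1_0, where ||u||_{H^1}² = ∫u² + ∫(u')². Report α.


α = 2*(49 + 10*π^2)/(5*(4*π^2 + 49))

Coercivity of a(·,·) on H^1_0(-1, 5/2) means a(u, u) ≥ α ||u||_{H^1}² for every u ∈ H^1_0.
The interval has length L = 7/2, and Poincaré/coercivity depend only on L. Here a(u, u) = ∫(u')² + (2/5)·∫u².
Here 0 < c = 2/5 < 1. The condition a(u,u) ≥ α||u||_{H^1}² reads (1−α)∫(u')² ≥ (α−c)∫u². Any admissible α is ≤ 1 (rapidly oscillating u have ∫u²/∫(u')² → 0), and α = 1 would force 0 ≥ (1−c)∫u², impossible since c < 1; so 1−α > 0. By the sharp Poincaré inequality on H^1_0 of an interval of length L, ∫(u')² ≥ (π/L)²∫u² with equality for the first sine mode sin(π(x−x₀)/L) (x₀ the left endpoint), so the inequality holds for all u iff (1−α)(π/L)² ≥ α − c, i.e. α ≤ ((π/L)² + c)/((π/L)² + 1) = (1 + c(L/π)²)/(1 + (L/π)²). With (π/L)² = 4*π^2/49 and c = 2/5, the largest admissible constant is α = ((π/L)² + c)/((π/L)² + 1).
Simplifying, α = 2*(49 + 10*π^2)/(5*(4*π^2 + 49)).
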